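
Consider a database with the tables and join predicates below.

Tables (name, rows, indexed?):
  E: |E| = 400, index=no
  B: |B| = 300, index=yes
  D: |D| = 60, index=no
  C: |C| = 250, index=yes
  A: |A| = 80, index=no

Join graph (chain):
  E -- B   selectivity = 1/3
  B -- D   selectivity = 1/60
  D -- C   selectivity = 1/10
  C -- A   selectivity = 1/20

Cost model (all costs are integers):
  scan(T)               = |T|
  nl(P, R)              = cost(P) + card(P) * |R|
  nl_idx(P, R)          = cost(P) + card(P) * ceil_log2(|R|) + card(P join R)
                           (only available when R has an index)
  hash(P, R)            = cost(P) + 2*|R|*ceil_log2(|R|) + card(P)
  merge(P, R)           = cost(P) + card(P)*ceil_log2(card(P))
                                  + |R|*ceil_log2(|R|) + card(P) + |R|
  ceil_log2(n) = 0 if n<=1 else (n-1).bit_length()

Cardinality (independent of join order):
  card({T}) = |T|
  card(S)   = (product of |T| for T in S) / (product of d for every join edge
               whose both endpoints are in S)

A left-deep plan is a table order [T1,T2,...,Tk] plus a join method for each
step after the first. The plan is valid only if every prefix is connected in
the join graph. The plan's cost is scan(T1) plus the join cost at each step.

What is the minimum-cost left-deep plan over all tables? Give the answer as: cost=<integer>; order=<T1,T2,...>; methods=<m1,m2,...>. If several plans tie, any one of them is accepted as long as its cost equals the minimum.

Selinger DP (subsets sized 1..n):
  {E}: scan cost=400, card=400
  {B}: scan cost=300, card=300
  {D}: scan cost=60, card=60
  {C}: scan cost=250, card=250
  {A}: scan cost=80, card=80
  {BE}: card=40000; try (B,hash)→6200, (E,merge)→7300, (B,merge)→7400, (E,hash)→7800, (B,nl_idx)→44000, (E,nl)→120300 …(+1); best=6200 via (B,hash)
  {BD}: card=300; try (B,nl_idx)→900, (D,hash)→1320, (B,merge)→3480, (D,merge)→3720, (B,hash)→5520, (B,nl)→18060 …(+1); best=900 via (B,nl_idx)
  {CD}: card=1500; try (D,hash)→1220, (C,nl_idx)→2040, (C,merge)→2730, (D,merge)→2920, (C,hash)→4120, (C,nl)→15060 …(+1); best=1220 via (D,hash)
  {AC}: card=1000; try (A,hash)→1620, (C,nl_idx)→1720, (C,merge)→2970, (A,merge)→3140, (C,hash)→4160, (C,nl)→20080 …(+1); best=1620 via (A,hash)
  {BDE}: card=40000; try (E,merge)→7900, (E,hash)→8400, (D,hash)→46920, (E,nl)→120900, (D,merge)→686620, (D,nl)→2406200; best=7900 via (E,merge)
  {BCD}: card=7500; try (C,hash)→5200, (C,merge)→6150, (B,hash)→8120, (C,nl_idx)→10800, (B,merge)→22220, (B,nl_idx)→22220 …(+2); best=5200 via (C,hash)
  {ACD}: card=6000; try (D,hash)→3340, (A,hash)→3840, (D,merge)→13040, (A,merge)→19860, (D,nl)→61620, (A,nl)→121220; best=3340 via (D,hash)
  {BCDE}: card=1000000; try (E,hash)→19900, (C,hash)→51900, (E,merge)→114200, (C,merge)→690150, (C,nl_idx)→1327900, (E,nl)→3005200 …(+1); best=19900 via (E,hash)
  {ABCD}: card=30000; try (A,hash)→13820, (B,hash)→14740, (B,nl_idx)→87340, (B,merge)→90340, (A,merge)→110840, (A,nl)→605200 …(+1); best=13820 via (A,hash)
  {ABCDE}: card=4000000; try (E,hash)→51020, (E,merge)→497820, (A,hash)→1021020, (E,nl)→12013820, (A,merge)→21020540, (A,nl)→80019900; best=51020 via (E,hash)

cost=51020; order=D,B,C,A,E; methods=nl_idx,hash,hash,hash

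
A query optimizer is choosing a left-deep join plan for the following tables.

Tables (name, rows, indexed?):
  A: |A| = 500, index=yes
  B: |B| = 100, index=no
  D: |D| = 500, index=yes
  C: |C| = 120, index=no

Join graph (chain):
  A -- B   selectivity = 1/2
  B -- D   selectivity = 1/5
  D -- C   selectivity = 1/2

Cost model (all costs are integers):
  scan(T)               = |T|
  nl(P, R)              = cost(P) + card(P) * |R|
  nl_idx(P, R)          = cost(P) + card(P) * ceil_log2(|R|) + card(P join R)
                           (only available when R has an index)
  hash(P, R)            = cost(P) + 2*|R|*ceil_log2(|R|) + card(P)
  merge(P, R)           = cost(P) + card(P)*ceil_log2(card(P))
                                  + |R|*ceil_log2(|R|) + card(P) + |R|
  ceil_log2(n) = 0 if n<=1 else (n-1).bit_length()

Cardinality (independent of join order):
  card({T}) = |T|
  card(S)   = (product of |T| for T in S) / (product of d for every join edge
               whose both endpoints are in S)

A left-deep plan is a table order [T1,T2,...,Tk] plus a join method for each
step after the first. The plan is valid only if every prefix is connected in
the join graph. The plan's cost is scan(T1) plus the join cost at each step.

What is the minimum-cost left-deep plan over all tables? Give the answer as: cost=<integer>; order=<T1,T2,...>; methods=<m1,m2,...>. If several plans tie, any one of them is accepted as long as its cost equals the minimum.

cost=623080; order=D,B,C,A; methods=hash,hash,hash

Selinger DP (subsets sized 1..n):
  {A}: scan cost=500, card=500
  {B}: scan cost=100, card=100
  {D}: scan cost=500, card=500
  {C}: scan cost=120, card=120
  {AB}: card=25000; try (B,hash)→2400, (A,merge)→5900, (B,merge)→6300, (A,hash)→9200, (A,nl_idx)→26000, (A,nl)→50100 …(+1); best=2400 via (B,hash)
  {BD}: card=10000; try (B,hash)→2400, (D,merge)→5900, (B,merge)→6300, (D,hash)→9200, (D,nl_idx)→11000, (D,nl)→50100 …(+1); best=2400 via (B,hash)
  {CD}: card=30000; try (C,hash)→2680, (D,merge)→6080, (C,merge)→6460, (D,hash)→9240, (D,nl_idx)→31200, (D,nl)→60120 …(+1); best=2680 via (C,hash)
  {ABD}: card=2500000; try (A,hash)→21400, (D,hash)→36400, (A,merge)→157400, (D,merge)→407400, (A,nl_idx)→2592400, (D,nl_idx)→2727400 …(+2); best=21400 via (A,hash)
  {BCD}: card=600000; try (C,hash)→14080, (B,hash)→34080, (C,merge)→153360, (B,merge)→483480, (C,nl)→1202400, (B,nl)→3002680; best=14080 via (C,hash)
  {ABCD}: card=150000000; try (A,hash)→623080, (C,hash)→2523080, (A,merge)→12619080, (C,merge)→57522360, (A,nl_idx)→155414080, (A,nl)→300014080 …(+1); best=623080 via (A,hash)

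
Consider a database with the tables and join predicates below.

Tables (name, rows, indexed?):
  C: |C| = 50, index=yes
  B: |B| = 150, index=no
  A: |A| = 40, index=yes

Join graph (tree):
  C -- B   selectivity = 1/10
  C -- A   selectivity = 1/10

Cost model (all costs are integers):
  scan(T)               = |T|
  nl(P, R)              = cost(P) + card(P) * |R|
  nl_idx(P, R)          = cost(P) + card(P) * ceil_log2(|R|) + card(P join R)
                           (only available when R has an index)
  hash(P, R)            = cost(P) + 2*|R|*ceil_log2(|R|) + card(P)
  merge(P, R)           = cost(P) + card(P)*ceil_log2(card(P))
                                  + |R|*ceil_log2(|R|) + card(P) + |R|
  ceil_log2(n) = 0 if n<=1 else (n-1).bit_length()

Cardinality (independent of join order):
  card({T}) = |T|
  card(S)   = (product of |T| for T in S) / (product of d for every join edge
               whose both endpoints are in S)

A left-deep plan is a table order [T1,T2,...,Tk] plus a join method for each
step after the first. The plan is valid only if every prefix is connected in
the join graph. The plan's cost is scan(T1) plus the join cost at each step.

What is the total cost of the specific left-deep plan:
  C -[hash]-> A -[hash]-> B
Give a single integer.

step 1: scan C: cost=50, card=50
step 2: join A via hash
    card(P join A) = 50*40/(10) = 200
    cost = 50 + 2*40*6 + 50 = 580
step 3: join B via hash
    card(P join B) = 200*150/(10) = 3000
    cost = 580 + 2*150*8 + 200 = 3180

3180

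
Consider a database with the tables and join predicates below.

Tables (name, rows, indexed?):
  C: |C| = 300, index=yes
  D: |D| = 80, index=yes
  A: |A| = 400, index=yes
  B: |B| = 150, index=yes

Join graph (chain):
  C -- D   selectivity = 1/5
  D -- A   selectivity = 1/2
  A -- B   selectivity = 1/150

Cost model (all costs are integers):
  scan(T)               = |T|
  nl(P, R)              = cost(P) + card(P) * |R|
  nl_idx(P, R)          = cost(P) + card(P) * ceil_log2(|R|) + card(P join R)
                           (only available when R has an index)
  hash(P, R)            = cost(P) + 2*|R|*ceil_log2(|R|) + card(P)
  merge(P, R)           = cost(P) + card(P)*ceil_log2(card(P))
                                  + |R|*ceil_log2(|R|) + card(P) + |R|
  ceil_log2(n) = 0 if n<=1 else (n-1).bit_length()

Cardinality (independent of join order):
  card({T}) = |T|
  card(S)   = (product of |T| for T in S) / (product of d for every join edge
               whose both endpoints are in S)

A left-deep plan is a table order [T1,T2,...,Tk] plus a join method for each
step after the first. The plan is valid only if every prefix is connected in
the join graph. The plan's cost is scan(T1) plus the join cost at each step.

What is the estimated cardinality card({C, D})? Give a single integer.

4800

Tables in S: C(300), D(80)
Edges inside S: C-D(d=5)
numerator = 300 * 80 = 24000
denominator = 5 = 5
card(S) = 24000 / 5 = 4800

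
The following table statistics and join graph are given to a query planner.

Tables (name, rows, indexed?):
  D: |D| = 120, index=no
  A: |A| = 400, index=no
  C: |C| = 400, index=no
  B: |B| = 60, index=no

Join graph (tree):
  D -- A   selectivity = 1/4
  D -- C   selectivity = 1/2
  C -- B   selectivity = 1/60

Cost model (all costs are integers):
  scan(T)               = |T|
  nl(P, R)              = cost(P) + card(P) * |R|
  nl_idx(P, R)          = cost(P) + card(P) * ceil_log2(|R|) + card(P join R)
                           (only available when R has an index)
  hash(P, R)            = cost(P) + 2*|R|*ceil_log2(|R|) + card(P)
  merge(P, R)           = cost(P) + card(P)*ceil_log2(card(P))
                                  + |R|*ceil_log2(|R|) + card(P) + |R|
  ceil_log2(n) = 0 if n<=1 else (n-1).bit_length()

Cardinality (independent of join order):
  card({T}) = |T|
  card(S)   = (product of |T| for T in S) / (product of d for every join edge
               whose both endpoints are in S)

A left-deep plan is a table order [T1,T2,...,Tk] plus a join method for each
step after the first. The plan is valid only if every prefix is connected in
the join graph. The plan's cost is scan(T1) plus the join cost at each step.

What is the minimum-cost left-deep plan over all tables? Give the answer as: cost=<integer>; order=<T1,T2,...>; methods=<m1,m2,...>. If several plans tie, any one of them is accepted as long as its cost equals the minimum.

cost=34800; order=C,B,D,A; methods=hash,hash,hash

Selinger DP (subsets sized 1..n):
  {D}: scan cost=120, card=120
  {A}: scan cost=400, card=400
  {C}: scan cost=400, card=400
  {B}: scan cost=60, card=60
  {AD}: card=12000; try (D,hash)→2480, (A,merge)→5080, (D,merge)→5360, (A,hash)→7440, (A,nl)→48120, (D,nl)→48400; best=2480 via (D,hash)
  {CD}: card=24000; try (D,hash)→2480, (C,merge)→5080, (D,merge)→5360, (C,hash)→7440, (C,nl)→48120, (D,nl)→48400; best=2480 via (D,hash)
  {BC}: card=400; try (B,hash)→1520, (C,merge)→4480, (B,merge)→4820, (C,hash)→7320, (C,nl)→24060, (B,nl)→24400; best=1520 via (B,hash)
  {ACD}: card=2400000; try (C,hash)→21680, (A,hash)→33680, (C,merge)→186480, (A,merge)→390480, (C,nl)→4802480, (A,nl)→9602480; best=21680 via (C,hash)
  {BCD}: card=24000; try (D,hash)→3600, (D,merge)→6480, (B,hash)→27200, (D,nl)→49520, (B,merge)→386900, (B,nl)→1442480; best=3600 via (D,hash)
  {ABCD}: card=2400000; try (A,hash)→34800, (A,merge)→391600, (B,hash)→2422400, (A,nl)→9603600, (B,merge)→55222100, (B,nl)→144021680; best=34800 via (A,hash)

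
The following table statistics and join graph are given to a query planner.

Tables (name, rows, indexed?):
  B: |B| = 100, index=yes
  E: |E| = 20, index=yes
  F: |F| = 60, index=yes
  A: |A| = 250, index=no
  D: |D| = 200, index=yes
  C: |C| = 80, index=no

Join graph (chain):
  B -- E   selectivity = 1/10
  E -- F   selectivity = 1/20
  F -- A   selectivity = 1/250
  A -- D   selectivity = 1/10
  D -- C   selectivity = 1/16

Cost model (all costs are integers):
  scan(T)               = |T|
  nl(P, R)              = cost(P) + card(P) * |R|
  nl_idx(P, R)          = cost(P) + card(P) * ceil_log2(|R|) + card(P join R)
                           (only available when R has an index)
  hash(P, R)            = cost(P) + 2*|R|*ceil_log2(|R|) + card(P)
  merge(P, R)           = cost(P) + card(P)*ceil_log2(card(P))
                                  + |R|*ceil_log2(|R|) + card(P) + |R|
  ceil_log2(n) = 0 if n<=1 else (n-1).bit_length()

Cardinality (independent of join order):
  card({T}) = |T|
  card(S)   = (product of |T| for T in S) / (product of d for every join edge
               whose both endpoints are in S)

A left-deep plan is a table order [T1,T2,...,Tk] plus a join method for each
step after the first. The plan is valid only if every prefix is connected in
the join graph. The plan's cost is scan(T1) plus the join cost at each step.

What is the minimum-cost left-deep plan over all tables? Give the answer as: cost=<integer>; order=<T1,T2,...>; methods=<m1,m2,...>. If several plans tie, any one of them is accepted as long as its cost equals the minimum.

Selinger DP (subsets sized 1..n):
  {B}: scan cost=100, card=100
  {E}: scan cost=20, card=20
  {F}: scan cost=60, card=60
  {A}: scan cost=250, card=250
  {D}: scan cost=200, card=200
  {C}: scan cost=80, card=80
  {BE}: card=200; try (B,nl_idx)→360, (E,hash)→400, (E,nl_idx)→800, (B,merge)→940, (E,merge)→1020, (B,hash)→1440 …(+2); best=360 via (B,nl_idx)
  {EF}: card=60; try (F,nl_idx)→200, (E,hash)→320, (E,nl_idx)→420, (F,merge)→560, (E,merge)→600, (F,hash)→760 …(+2); best=200 via (F,nl_idx)
  {AF}: card=60; try (F,hash)→1220, (F,nl_idx)→1810, (A,merge)→2730, (F,merge)→2920, (A,hash)→4120, (A,nl)→15060 …(+1); best=1220 via (F,hash)
  {AD}: card=5000; try (D,hash)→3700, (A,merge)→4250, (D,merge)→4300, (A,hash)→4400, (D,nl_idx)→7250, (A,nl)→50200 …(+1); best=3700 via (D,hash)
  {CD}: card=1000; try (C,hash)→1520, (D,nl_idx)→1720, (D,merge)→2520, (C,merge)→2640, (D,hash)→3360, (D,nl)→16080 …(+1); best=1520 via (C,hash)
  {BEF}: card=600; try (B,nl_idx)→1220, (F,hash)→1280, (B,merge)→1420, (B,hash)→1660, (F,nl_idx)→2160, (F,merge)→2580 …(+2); best=1220 via (B,nl_idx)
  {AEF}: card=60; try (E,hash)→1480, (E,nl_idx)→1580, (E,merge)→1760, (E,nl)→2420, (A,merge)→2870, (A,hash)→4260 …(+1); best=1480 via (E,hash)
  {ADF}: card=1200; try (D,nl_idx)→2900, (D,merge)→3440, (D,hash)→4480, (F,hash)→9420, (D,nl)→13220, (F,nl_idx)→34900 …(+2); best=2900 via (D,nl_idx)
  {ACD}: card=25000; try (A,hash)→6520, (C,hash)→9820, (A,merge)→14770, (C,merge)→74340, (A,nl)→251520, (C,nl)→403700; best=6520 via (A,hash)
  {ABEF}: card=600; try (B,nl_idx)→2500, (B,merge)→2700, (B,hash)→2940, (A,hash)→5820, (B,nl)→7480, (A,merge)→10070 …(+1); best=2500 via (B,nl_idx)
  {ADEF}: card=1200; try (D,nl_idx)→3160, (D,merge)→3700, (E,hash)→4300, (D,hash)→4740, (E,nl_idx)→10100, (D,nl)→13480 …(+2); best=3160 via (D,nl_idx)
  {ACDF}: card=6000; try (C,hash)→5220, (C,merge)→17940, (F,hash)→32240, (C,nl)→98900, (F,nl_idx)→162520, (F,merge)→406940 …(+1); best=5220 via (C,hash)
  {ABDEF}: card=12000; try (B,hash)→5760, (D,hash)→6300, (D,merge)→10900, (B,merge)→18360, (D,nl_idx)→19300, (B,nl_idx)→23560 …(+2); best=5760 via (B,hash)
  {ACDEF}: card=6000; try (C,hash)→5480, (E,hash)→11420, (C,merge)→18200, (E,nl_idx)→41220, (E,merge)→89340, (C,nl)→99160 …(+1); best=5480 via (C,hash)
  {ABCDEF}: card=60000; try (B,hash)→12880, (C,hash)→18880, (B,merge)→90280, (B,nl_idx)→107480, (C,merge)→186400, (B,nl)→605480 …(+1); best=12880 via (B,hash)

cost=12880; order=A,F,E,D,C,B; methods=hash,hash,nl_idx,hash,hash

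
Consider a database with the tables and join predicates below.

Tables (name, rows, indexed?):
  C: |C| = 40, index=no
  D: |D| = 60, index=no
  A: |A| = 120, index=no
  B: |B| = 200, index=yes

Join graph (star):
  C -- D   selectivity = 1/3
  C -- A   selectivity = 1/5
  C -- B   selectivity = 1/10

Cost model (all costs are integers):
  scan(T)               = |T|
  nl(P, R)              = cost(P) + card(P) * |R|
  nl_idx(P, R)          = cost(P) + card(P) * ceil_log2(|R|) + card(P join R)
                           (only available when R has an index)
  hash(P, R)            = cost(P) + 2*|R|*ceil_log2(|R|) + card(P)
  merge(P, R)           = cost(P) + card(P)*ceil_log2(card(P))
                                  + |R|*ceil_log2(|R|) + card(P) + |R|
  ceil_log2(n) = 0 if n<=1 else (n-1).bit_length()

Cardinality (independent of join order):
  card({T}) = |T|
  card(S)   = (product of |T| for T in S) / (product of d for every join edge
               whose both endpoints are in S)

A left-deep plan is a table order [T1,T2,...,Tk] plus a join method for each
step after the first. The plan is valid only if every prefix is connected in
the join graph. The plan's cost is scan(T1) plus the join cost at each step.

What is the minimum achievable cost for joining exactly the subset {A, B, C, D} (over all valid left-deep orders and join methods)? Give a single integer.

Selinger DP over subsets of {A,B,C,D}:
  {C}: scan cost=40, card=40
  {D}: scan cost=60, card=60
  {A}: scan cost=120, card=120
  {B}: scan cost=200, card=200
  {CD}: card=800; try (C,hash)→600, (D,merge)→740, (C,merge)→760, (D,hash)→800, (D,nl)→2440, (C,nl)→2460; best=600 via (C,hash)
  {AC}: card=960; try (C,hash)→720, (A,merge)→1280, (C,merge)→1360, (A,hash)→1760, (A,nl)→4840, (C,nl)→4920; best=720 via (C,hash)
  {BC}: card=800; try (C,hash)→880, (B,nl_idx)→1160, (B,merge)→2120, (C,merge)→2280, (B,hash)→3280, (B,nl)→8040 …(+1); best=880 via (C,hash)
  {ACD}: card=19200; try (D,hash)→2400, (A,hash)→3080, (A,merge)→10360, (D,merge)→11700, (D,nl)→58320, (A,nl)→96600; best=2400 via (D,hash)
  {BCD}: card=16000; try (D,hash)→2400, (B,hash)→4600, (D,merge)→10100, (B,merge)→11200, (B,nl_idx)→23000, (D,nl)→48880 …(+1); best=2400 via (D,hash)
  {ABC}: card=19200; try (A,hash)→3360, (B,hash)→4880, (A,merge)→10640, (B,merge)→13080, (B,nl_idx)→27600, (A,nl)→96880 …(+1); best=3360 via (A,hash)
  {ABCD}: card=384000; try (A,hash)→20080, (D,hash)→23280, (B,hash)→24800, (A,merge)→243360, (D,merge)→310980, (B,merge)→311400 …(+4); best=20080 via (A,hash)

20080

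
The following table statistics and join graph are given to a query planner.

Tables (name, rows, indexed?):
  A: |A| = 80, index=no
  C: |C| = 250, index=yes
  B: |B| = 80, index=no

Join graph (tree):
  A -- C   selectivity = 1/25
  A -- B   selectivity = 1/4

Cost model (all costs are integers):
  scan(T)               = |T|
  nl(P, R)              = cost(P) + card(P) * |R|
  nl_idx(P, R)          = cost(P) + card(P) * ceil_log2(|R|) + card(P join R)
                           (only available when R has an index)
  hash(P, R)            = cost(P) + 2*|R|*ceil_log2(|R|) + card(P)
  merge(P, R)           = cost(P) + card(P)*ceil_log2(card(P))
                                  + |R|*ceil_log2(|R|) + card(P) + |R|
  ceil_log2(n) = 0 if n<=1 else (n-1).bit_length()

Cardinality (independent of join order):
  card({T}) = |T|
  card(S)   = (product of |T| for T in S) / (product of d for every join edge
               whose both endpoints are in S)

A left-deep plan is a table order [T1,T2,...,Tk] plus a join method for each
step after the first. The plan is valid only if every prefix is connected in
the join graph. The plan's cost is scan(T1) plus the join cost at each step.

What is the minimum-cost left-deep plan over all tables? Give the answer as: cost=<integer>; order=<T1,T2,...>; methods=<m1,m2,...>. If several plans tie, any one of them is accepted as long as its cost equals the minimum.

Selinger DP (subsets sized 1..n):
  {A}: scan cost=80, card=80
  {C}: scan cost=250, card=250
  {B}: scan cost=80, card=80
  {AC}: card=800; try (C,nl_idx)→1520, (A,hash)→1620, (C,merge)→2970, (A,merge)→3140, (C,hash)→4160, (C,nl)→20080 …(+1); best=1520 via (C,nl_idx)
  {AB}: card=1600; try (B,hash)→1280, (A,hash)→1280, (B,merge)→1360, (A,merge)→1360, (B,nl)→6480, (A,nl)→6480; best=1280 via (B,hash)
  {ABC}: card=16000; try (B,hash)→3440, (C,hash)→6880, (B,merge)→10960, (C,merge)→22730, (C,nl_idx)→30080, (B,nl)→65520 …(+1); best=3440 via (B,hash)

cost=3440; order=A,C,B; methods=nl_idx,hash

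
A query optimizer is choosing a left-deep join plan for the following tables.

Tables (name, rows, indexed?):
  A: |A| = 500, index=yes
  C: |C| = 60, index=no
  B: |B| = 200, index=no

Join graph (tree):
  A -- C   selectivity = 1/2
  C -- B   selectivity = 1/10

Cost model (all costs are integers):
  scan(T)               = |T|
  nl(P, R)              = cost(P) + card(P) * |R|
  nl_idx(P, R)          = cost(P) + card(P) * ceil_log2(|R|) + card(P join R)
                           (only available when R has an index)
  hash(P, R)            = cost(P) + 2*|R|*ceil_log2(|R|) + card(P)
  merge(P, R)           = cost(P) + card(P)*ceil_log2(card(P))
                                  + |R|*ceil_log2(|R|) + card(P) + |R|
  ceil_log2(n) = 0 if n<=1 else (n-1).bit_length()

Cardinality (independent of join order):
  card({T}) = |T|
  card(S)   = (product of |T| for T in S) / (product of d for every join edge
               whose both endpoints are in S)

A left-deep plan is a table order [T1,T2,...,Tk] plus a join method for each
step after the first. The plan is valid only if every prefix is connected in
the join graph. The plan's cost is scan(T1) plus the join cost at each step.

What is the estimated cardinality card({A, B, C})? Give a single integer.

300000

Tables in S: A(500), B(200), C(60)
Edges inside S: A-C(d=2), C-B(d=10)
numerator = 500 * 200 * 60 = 6000000
denominator = 2 * 10 = 20
card(S) = 6000000 / 20 = 300000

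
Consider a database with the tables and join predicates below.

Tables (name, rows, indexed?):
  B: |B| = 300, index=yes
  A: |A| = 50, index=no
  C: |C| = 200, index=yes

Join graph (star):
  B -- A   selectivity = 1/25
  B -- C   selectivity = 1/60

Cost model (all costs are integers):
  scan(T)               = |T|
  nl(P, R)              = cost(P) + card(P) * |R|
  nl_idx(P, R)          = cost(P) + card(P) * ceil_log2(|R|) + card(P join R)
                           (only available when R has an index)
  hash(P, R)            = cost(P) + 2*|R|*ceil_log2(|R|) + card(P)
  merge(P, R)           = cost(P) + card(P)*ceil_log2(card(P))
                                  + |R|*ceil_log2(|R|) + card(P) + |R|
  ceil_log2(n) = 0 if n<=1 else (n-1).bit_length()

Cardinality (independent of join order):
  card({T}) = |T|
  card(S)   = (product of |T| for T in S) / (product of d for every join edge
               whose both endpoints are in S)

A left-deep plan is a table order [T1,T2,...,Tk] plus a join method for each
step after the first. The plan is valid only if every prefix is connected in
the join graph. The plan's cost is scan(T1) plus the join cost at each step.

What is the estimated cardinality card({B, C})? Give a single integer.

1000

Tables in S: B(300), C(200)
Edges inside S: B-C(d=60)
numerator = 300 * 200 = 60000
denominator = 60 = 60
card(S) = 60000 / 60 = 1000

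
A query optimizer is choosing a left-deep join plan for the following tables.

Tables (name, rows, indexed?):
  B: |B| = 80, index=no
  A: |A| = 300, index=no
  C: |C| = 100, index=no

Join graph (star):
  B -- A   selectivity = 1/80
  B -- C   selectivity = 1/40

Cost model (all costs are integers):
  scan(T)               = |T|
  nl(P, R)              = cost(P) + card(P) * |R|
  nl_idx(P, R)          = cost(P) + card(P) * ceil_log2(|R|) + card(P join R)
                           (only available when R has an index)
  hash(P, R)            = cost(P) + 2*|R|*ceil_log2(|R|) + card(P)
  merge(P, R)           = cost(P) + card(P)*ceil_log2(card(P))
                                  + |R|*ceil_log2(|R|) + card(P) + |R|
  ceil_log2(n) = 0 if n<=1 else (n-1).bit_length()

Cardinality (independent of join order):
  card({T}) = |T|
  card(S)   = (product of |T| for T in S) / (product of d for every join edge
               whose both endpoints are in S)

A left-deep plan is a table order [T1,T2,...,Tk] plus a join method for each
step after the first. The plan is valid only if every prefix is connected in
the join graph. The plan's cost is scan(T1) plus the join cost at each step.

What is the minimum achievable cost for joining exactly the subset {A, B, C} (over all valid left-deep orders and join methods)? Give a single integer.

Selinger DP over subsets of {A,B,C}:
  {B}: scan cost=80, card=80
  {A}: scan cost=300, card=300
  {C}: scan cost=100, card=100
  {AB}: card=300; try (B,hash)→1720, (A,merge)→3720, (B,merge)→3940, (A,hash)→5560, (A,nl)→24080, (B,nl)→24300; best=1720 via (B,hash)
  {BC}: card=200; try (B,hash)→1320, (C,merge)→1520, (B,merge)→1540, (C,hash)→1560, (C,nl)→8080, (B,nl)→8100; best=1320 via (B,hash)
  {ABC}: card=750; try (C,hash)→3420, (C,merge)→5520, (A,merge)→6120, (A,hash)→6920, (C,nl)→31720, (A,nl)→61320; best=3420 via (C,hash)

3420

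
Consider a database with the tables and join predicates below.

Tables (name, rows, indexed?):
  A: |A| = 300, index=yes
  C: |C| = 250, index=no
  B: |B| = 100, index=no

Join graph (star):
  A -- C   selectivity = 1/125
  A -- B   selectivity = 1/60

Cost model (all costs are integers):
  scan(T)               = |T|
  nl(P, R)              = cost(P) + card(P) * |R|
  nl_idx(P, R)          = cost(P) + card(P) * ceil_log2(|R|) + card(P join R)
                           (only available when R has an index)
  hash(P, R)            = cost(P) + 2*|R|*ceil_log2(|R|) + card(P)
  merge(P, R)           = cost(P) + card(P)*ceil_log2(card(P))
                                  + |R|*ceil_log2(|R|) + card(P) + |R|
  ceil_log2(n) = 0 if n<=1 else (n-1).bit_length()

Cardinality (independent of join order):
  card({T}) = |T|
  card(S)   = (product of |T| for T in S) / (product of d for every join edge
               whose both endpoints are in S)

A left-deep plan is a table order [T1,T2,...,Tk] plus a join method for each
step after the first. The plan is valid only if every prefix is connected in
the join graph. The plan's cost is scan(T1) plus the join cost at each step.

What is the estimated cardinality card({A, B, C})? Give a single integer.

Tables in S: A(300), B(100), C(250)
Edges inside S: A-C(d=125), A-B(d=60)
numerator = 300 * 100 * 250 = 7500000
denominator = 125 * 60 = 7500
card(S) = 7500000 / 7500 = 1000

1000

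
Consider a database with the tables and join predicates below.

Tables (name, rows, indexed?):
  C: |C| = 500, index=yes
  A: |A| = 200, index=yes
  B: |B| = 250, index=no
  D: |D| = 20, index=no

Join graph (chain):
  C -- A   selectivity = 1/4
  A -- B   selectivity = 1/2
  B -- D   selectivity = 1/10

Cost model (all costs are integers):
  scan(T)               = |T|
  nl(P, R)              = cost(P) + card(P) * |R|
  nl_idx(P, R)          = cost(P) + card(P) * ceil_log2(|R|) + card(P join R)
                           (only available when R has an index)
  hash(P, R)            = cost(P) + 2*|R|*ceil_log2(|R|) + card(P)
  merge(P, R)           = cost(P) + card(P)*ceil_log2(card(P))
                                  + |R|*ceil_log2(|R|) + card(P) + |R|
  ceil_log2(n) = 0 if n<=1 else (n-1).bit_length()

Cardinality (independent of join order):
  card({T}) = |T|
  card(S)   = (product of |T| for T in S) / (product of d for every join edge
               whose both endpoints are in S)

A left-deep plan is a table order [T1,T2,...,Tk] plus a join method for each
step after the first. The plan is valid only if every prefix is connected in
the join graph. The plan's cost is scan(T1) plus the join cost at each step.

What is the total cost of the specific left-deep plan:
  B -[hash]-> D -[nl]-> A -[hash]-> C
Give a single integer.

step 1: scan B: cost=250, card=250
step 2: join D via hash
    card(P join D) = 250*20/(10) = 500
    cost = 250 + 2*20*5 + 250 = 700
step 3: join A via nl
    card(P join A) = 500*200/(2) = 50000
    cost = 700 + 500*200 = 100700
step 4: join C via hash
    card(P join C) = 50000*500/(4) = 6250000
    cost = 100700 + 2*500*9 + 50000 = 159700

159700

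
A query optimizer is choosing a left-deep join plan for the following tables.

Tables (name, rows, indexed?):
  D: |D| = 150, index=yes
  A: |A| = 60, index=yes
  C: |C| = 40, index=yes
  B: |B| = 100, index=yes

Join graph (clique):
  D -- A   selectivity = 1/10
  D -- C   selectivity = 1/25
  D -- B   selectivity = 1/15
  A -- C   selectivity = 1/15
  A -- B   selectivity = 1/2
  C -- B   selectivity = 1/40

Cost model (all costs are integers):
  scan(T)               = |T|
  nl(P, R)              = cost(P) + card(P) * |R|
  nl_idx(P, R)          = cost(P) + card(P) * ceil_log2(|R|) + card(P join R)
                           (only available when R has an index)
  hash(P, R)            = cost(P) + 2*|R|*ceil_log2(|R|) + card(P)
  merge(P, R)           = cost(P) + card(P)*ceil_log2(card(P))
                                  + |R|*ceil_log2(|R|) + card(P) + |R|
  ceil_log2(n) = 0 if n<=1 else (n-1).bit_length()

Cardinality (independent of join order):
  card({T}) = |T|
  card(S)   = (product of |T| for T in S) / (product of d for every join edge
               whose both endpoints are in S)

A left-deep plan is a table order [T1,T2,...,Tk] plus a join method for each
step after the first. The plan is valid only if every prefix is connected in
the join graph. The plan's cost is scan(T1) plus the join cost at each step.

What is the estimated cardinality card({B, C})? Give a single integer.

Tables in S: B(100), C(40)
Edges inside S: C-B(d=40)
numerator = 100 * 40 = 4000
denominator = 40 = 40
card(S) = 4000 / 40 = 100

100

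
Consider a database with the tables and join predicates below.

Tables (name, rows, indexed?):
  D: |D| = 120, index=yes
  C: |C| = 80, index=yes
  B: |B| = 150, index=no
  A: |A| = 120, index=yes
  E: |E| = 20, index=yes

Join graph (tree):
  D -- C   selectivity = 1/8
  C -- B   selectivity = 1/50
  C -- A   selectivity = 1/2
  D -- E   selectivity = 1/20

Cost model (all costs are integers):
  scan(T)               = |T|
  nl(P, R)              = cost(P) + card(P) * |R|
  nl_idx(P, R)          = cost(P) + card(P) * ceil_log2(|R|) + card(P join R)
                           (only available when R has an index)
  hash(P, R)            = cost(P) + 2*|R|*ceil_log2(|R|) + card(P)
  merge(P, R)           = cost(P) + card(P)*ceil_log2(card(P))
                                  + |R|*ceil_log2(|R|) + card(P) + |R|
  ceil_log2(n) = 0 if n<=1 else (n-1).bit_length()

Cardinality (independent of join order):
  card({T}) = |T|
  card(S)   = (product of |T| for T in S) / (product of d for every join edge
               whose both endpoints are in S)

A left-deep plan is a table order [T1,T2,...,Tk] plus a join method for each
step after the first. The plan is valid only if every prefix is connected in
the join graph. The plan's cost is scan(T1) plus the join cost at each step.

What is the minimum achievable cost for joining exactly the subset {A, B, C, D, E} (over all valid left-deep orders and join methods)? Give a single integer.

10400

Selinger DP over subsets of {A,B,C,D,E}:
  {D}: scan cost=120, card=120
  {C}: scan cost=80, card=80
  {B}: scan cost=150, card=150
  {A}: scan cost=120, card=120
  {E}: scan cost=20, card=20
  {CD}: card=1200; try (C,hash)→1360, (D,merge)→1680, (C,merge)→1720, (D,hash)→1840, (D,nl_idx)→1840, (C,nl_idx)→2160 …(+2); best=1360 via (C,hash)
  {DE}: card=120; try (D,nl_idx)→280, (E,hash)→440, (E,nl_idx)→840, (D,merge)→1100, (E,merge)→1200, (D,hash)→1720 …(+2); best=280 via (D,nl_idx)
  {BC}: card=240; try (C,hash)→1420, (C,nl_idx)→1440, (B,merge)→2070, (C,merge)→2140, (B,hash)→2560, (B,nl)→12080 …(+1); best=1420 via (C,hash)
  {AC}: card=4800; try (C,hash)→1360, (A,merge)→1680, (C,merge)→1720, (A,hash)→1840, (A,nl_idx)→5440, (C,nl_idx)→5760 …(+2); best=1360 via (C,hash)
  {BCD}: card=3600; try (D,hash)→3340, (D,merge)→4540, (B,hash)→4960, (D,nl_idx)→6700, (B,merge)→17110, (D,nl)→30220 …(+1); best=3340 via (D,hash)
  {ACD}: card=72000; try (A,hash)→4240, (D,hash)→7840, (A,merge)→16720, (D,merge)→69520, (A,nl_idx)→81760, (D,nl_idx)→106960 …(+2); best=4240 via (A,hash)
  {CDE}: card=1200; try (C,hash)→1520, (C,merge)→1880, (C,nl_idx)→2320, (E,hash)→2760, (E,nl_idx)→8560, (C,nl)→9880 …(+2); best=1520 via (C,hash)
  {ABC}: card=14400; try (A,hash)→3340, (A,merge)→4540, (B,hash)→8560, (A,nl_idx)→17500, (A,nl)→30220, (B,merge)→69910 …(+1); best=3340 via (A,hash)
  {ABCD}: card=216000; try (A,hash)→8620, (D,hash)→19420, (A,merge)→51100, (B,hash)→78640, (D,merge)→220300, (A,nl_idx)→244540 …(+5); best=8620 via (A,hash)
  {BCDE}: card=3600; try (B,hash)→5120, (E,hash)→7140, (B,merge)→17270, (E,nl_idx)→24940, (E,merge)→50260, (E,nl)→75340 …(+1); best=5120 via (B,hash)
  {ACDE}: card=72000; try (A,hash)→4400, (A,merge)→16880, (E,hash)→76440, (A,nl_idx)→81920, (A,nl)→145520, (E,nl_idx)→436240 …(+2); best=4400 via (A,hash)
  {ABCDE}: card=216000; try (A,hash)→10400, (A,merge)→52880, (B,hash)→78800, (E,hash)→224820, (A,nl_idx)→246320, (A,nl)→437120 …(+5); best=10400 via (A,hash)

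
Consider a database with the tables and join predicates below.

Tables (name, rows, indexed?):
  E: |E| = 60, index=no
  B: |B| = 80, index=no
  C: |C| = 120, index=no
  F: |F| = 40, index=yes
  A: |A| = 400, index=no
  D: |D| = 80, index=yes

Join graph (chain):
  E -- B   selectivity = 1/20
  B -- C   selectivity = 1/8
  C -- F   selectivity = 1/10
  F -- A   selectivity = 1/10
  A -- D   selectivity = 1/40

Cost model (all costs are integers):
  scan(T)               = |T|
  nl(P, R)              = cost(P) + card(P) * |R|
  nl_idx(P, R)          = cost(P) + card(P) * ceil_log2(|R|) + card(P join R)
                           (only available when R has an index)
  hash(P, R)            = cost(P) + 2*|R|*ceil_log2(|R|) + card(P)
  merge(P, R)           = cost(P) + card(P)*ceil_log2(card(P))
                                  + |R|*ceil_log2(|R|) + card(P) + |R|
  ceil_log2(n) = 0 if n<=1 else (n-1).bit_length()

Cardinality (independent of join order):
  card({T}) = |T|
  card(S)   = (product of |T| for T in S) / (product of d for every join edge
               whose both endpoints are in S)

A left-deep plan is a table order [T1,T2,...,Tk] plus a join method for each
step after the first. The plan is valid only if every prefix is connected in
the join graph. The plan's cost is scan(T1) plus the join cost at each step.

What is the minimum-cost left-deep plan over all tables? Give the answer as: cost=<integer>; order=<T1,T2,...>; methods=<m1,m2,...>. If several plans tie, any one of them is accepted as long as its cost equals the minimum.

cost=432320; order=A,D,F,C,B,E; methods=hash,hash,hash,hash,hash

Selinger DP (subsets sized 1..n):
  {E}: scan cost=60, card=60
  {B}: scan cost=80, card=80
  {C}: scan cost=120, card=120
  {F}: scan cost=40, card=40
  {A}: scan cost=400, card=400
  {D}: scan cost=80, card=80
  {BE}: card=240; try (E,hash)→880, (B,merge)→1120, (E,merge)→1140, (B,hash)→1240, (B,nl)→4860, (E,nl)→4880; best=880 via (E,hash)
  {BC}: card=1200; try (B,hash)→1360, (C,merge)→1680, (B,merge)→1720, (C,hash)→1840, (C,nl)→9680, (B,nl)→9720; best=1360 via (B,hash)
  {CF}: card=480; try (F,hash)→720, (C,merge)→1280, (F,nl_idx)→1320, (F,merge)→1360, (C,hash)→1760, (C,nl)→4840 …(+1); best=720 via (F,hash)
  {AF}: card=1600; try (F,hash)→1280, (A,merge)→4320, (F,nl_idx)→4400, (F,merge)→4680, (A,hash)→7280, (A,nl)→16040 …(+1); best=1280 via (F,hash)
  {AD}: card=800; try (D,hash)→1920, (D,nl_idx)→4000, (A,merge)→4720, (D,merge)→5040, (A,hash)→7360, (A,nl)→32080 …(+1); best=1920 via (D,hash)
  {BCE}: card=3600; try (C,hash)→2800, (E,hash)→3280, (C,merge)→4000, (E,merge)→16180, (C,nl)→29680, (E,nl)→73360; best=2800 via (C,hash)
  {BCF}: card=4800; try (B,hash)→2320, (F,hash)→3040, (B,merge)→6160, (F,nl_idx)→13360, (F,merge)→16040, (B,nl)→39120 …(+1); best=2320 via (B,hash)
  {ACF}: card=19200; try (C,hash)→4560, (A,hash)→8400, (A,merge)→9520, (C,merge)→21440, (A,nl)→192720, (C,nl)→193280; best=4560 via (C,hash)
  {ADF}: card=3200; try (F,hash)→3200, (D,hash)→4000, (F,nl_idx)→9920, (F,merge)→11000, (D,nl_idx)→15680, (D,merge)→21120 …(+2); best=3200 via (F,hash)
  {BCEF}: card=14400; try (F,hash)→6880, (E,hash)→7840, (F,nl_idx)→38800, (F,merge)→49880, (E,merge)→69940, (F,nl)→146800 …(+1); best=6880 via (F,hash)
  {ABCF}: card=192000; try (A,hash)→14320, (B,hash)→24880, (A,merge)→73520, (B,merge)→312400, (B,nl)→1540560, (A,nl)→1922320; best=14320 via (A,hash)
  {ACDF}: card=38400; try (C,hash)→8080, (D,hash)→24880, (C,merge)→45760, (D,nl_idx)→177360, (D,merge)→312400, (C,nl)→387200 …(+1); best=8080 via (C,hash)
  {ABCEF}: card=576000; try (A,hash)→28480, (E,hash)→207040, (A,merge)→226880, (E,merge)→3662740, (A,nl)→5766880, (E,nl)→11534320; best=28480 via (A,hash)
  {ABCDF}: card=384000; try (B,hash)→47600, (D,hash)→207440, (B,merge)→661520, (D,nl_idx)→1742320, (B,nl)→3080080, (D,merge)→3662960 …(+1); best=47600 via (B,hash)
  {ABCDEF}: card=1152000; try (E,hash)→432320, (D,hash)→605600, (D,nl_idx)→5212480, (E,merge)→7728020, (D,merge)→12125120, (E,nl)→23087600 …(+1); best=432320 via (E,hash)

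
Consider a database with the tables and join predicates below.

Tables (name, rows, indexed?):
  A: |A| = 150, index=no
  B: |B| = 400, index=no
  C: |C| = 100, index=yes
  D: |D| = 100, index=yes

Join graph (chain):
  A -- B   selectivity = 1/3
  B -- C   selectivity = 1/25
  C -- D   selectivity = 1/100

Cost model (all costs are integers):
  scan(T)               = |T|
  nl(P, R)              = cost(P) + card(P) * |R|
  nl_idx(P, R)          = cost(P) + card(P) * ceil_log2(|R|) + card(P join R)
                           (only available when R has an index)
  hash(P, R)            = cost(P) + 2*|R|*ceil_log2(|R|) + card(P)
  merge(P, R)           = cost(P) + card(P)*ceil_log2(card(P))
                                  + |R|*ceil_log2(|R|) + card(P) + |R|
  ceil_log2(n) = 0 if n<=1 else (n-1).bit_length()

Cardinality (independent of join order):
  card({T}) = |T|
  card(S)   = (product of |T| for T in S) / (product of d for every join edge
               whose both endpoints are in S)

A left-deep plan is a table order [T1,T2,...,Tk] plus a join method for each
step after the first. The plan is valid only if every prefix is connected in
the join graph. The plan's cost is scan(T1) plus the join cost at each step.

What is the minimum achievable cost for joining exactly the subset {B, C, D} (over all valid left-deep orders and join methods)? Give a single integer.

Selinger DP over subsets of {B,C,D}:
  {B}: scan cost=400, card=400
  {C}: scan cost=100, card=100
  {D}: scan cost=100, card=100
  {BC}: card=1600; try (C,hash)→2200, (C,nl_idx)→4800, (B,merge)→4900, (C,merge)→5200, (B,hash)→7400, (B,nl)→40100 …(+1); best=2200 via (C,hash)
  {CD}: card=100; try (D,nl_idx)→900, (C,nl_idx)→900, (D,hash)→1600, (C,hash)→1600, (D,merge)→1700, (C,merge)→1700 …(+2); best=900 via (D,nl_idx)
  {BCD}: card=1600; try (D,hash)→5200, (B,merge)→5700, (B,hash)→8200, (D,nl_idx)→15000, (D,merge)→22200, (B,nl)→40900 …(+1); best=5200 via (D,hash)

5200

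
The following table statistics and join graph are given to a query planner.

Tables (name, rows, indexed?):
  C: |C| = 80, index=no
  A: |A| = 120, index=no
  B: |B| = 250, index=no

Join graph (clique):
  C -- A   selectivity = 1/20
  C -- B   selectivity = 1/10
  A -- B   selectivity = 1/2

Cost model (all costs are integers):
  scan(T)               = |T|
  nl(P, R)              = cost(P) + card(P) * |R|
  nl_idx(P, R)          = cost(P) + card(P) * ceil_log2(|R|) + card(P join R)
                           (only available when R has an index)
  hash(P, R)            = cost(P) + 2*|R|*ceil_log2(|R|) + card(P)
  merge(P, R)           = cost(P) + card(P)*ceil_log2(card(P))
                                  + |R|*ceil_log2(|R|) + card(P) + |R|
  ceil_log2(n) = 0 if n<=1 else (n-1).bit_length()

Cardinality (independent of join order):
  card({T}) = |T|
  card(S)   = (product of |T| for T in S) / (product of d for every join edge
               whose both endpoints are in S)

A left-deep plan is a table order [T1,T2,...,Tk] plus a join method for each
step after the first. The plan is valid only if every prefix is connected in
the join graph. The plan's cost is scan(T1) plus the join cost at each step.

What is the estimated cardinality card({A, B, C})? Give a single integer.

Tables in S: A(120), B(250), C(80)
Edges inside S: C-A(d=20), C-B(d=10), A-B(d=2)
numerator = 120 * 250 * 80 = 2400000
denominator = 20 * 10 * 2 = 400
card(S) = 2400000 / 400 = 6000

6000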